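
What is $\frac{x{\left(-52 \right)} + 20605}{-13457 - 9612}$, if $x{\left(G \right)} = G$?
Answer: $- \frac{1209}{1357} \approx -0.89094$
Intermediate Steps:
$\frac{x{\left(-52 \right)} + 20605}{-13457 - 9612} = \frac{-52 + 20605}{-13457 - 9612} = \frac{20553}{-23069} = 20553 \left(- \frac{1}{23069}\right) = - \frac{1209}{1357}$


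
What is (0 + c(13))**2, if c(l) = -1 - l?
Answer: 196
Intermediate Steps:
(0 + c(13))**2 = (0 + (-1 - 1*13))**2 = (0 + (-1 - 13))**2 = (0 - 14)**2 = (-14)**2 = 196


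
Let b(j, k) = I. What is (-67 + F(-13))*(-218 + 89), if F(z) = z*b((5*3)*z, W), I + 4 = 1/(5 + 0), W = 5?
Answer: 11352/5 ≈ 2270.4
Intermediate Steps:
I = -19/5 (I = -4 + 1/(5 + 0) = -4 + 1/5 = -4 + ⅕ = -19/5 ≈ -3.8000)
b(j, k) = -19/5
F(z) = -19*z/5 (F(z) = z*(-19/5) = -19*z/5)
(-67 + F(-13))*(-218 + 89) = (-67 - 19/5*(-13))*(-218 + 89) = (-67 + 247/5)*(-129) = -88/5*(-129) = 11352/5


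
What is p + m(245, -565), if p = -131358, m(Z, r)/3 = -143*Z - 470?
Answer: -237873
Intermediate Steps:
m(Z, r) = -1410 - 429*Z (m(Z, r) = 3*(-143*Z - 470) = 3*(-470 - 143*Z) = -1410 - 429*Z)
p + m(245, -565) = -131358 + (-1410 - 429*245) = -131358 + (-1410 - 105105) = -131358 - 106515 = -237873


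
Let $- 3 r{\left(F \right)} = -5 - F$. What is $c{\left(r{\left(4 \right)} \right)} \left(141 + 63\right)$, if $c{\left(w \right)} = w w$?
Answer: $1836$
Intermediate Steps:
$r{\left(F \right)} = \frac{5}{3} + \frac{F}{3}$ ($r{\left(F \right)} = - \frac{-5 - F}{3} = \frac{5}{3} + \frac{F}{3}$)
$c{\left(w \right)} = w^{2}$
$c{\left(r{\left(4 \right)} \right)} \left(141 + 63\right) = \left(\frac{5}{3} + \frac{1}{3} \cdot 4\right)^{2} \left(141 + 63\right) = \left(\frac{5}{3} + \frac{4}{3}\right)^{2} \cdot 204 = 3^{2} \cdot 204 = 9 \cdot 204 = 1836$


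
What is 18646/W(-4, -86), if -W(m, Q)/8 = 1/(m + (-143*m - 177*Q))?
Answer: -73605085/2 ≈ -3.6803e+7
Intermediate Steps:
W(m, Q) = -8/(-177*Q - 142*m) (W(m, Q) = -8/(m + (-143*m - 177*Q)) = -8/(m + (-177*Q - 143*m)) = -8/(-177*Q - 142*m))
18646/W(-4, -86) = 18646/((8/(142*(-4) + 177*(-86)))) = 18646/((8/(-568 - 15222))) = 18646/((8/(-15790))) = 18646/((8*(-1/15790))) = 18646/(-4/7895) = 18646*(-7895/4) = -73605085/2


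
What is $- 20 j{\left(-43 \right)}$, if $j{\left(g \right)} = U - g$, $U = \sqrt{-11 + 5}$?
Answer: $-860 - 20 i \sqrt{6} \approx -860.0 - 48.99 i$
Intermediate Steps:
$U = i \sqrt{6}$ ($U = \sqrt{-6} = i \sqrt{6} \approx 2.4495 i$)
$j{\left(g \right)} = - g + i \sqrt{6}$ ($j{\left(g \right)} = i \sqrt{6} - g = - g + i \sqrt{6}$)
$- 20 j{\left(-43 \right)} = - 20 \left(\left(-1\right) \left(-43\right) + i \sqrt{6}\right) = - 20 \left(43 + i \sqrt{6}\right) = -860 - 20 i \sqrt{6}$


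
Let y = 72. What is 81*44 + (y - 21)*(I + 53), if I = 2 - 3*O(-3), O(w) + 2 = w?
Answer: 7134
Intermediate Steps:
O(w) = -2 + w
I = 17 (I = 2 - 3*(-2 - 3) = 2 - 3*(-5) = 2 + 15 = 17)
81*44 + (y - 21)*(I + 53) = 81*44 + (72 - 21)*(17 + 53) = 3564 + 51*70 = 3564 + 3570 = 7134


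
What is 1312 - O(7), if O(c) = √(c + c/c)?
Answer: 1312 - 2*√2 ≈ 1309.2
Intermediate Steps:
O(c) = √(1 + c) (O(c) = √(c + 1) = √(1 + c))
1312 - O(7) = 1312 - √(1 + 7) = 1312 - √8 = 1312 - 2*√2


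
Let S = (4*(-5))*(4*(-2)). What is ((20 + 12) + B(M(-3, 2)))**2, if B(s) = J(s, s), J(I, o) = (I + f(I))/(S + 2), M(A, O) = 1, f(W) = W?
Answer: 6723649/6561 ≈ 1024.8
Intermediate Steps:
S = 160 (S = -20*(-8) = 160)
J(I, o) = I/81 (J(I, o) = (I + I)/(160 + 2) = (2*I)/162 = (2*I)*(1/162) = I/81)
B(s) = s/81
((20 + 12) + B(M(-3, 2)))**2 = ((20 + 12) + (1/81)*1)**2 = (32 + 1/81)**2 = (2593/81)**2 = 6723649/6561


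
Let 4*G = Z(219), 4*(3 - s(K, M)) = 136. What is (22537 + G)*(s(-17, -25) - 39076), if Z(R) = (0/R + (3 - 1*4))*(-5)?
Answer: -3525613371/4 ≈ -8.8140e+8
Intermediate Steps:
s(K, M) = -31 (s(K, M) = 3 - 1/4*136 = 3 - 34 = -31)
Z(R) = 5 (Z(R) = (0 + (3 - 4))*(-5) = (0 - 1)*(-5) = -1*(-5) = 5)
G = 5/4 (G = (1/4)*5 = 5/4 ≈ 1.2500)
(22537 + G)*(s(-17, -25) - 39076) = (22537 + 5/4)*(-31 - 39076) = (90153/4)*(-39107) = -3525613371/4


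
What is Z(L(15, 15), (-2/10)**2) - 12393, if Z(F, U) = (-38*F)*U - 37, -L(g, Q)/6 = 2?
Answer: -310294/25 ≈ -12412.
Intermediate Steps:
L(g, Q) = -12 (L(g, Q) = -6*2 = -12)
Z(F, U) = -37 - 38*F*U (Z(F, U) = -38*F*U - 37 = -37 - 38*F*U)
Z(L(15, 15), (-2/10)**2) - 12393 = (-37 - 38*(-12)*(-2/10)**2) - 12393 = (-37 - 38*(-12)*(-2*1/10)**2) - 12393 = (-37 - 38*(-12)*(-1/5)**2) - 12393 = (-37 - 38*(-12)*1/25) - 12393 = (-37 + 456/25) - 12393 = -469/25 - 12393 = -310294/25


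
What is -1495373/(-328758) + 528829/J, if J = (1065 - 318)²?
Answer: 336096118913/61149974274 ≈ 5.4963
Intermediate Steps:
J = 558009 (J = 747² = 558009)
-1495373/(-328758) + 528829/J = -1495373/(-328758) + 528829/558009 = -1495373*(-1/328758) + 528829*(1/558009) = 1495373/328758 + 528829/558009 = 336096118913/61149974274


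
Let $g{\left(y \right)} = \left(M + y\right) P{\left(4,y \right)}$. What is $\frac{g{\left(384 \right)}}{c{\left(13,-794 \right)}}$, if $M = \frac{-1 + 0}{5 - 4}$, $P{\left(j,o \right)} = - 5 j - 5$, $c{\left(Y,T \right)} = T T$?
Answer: $- \frac{9575}{630436} \approx -0.015188$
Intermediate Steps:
$c{\left(Y,T \right)} = T^{2}$
$P{\left(j,o \right)} = -5 - 5 j$
$M = -1$ ($M = - 1^{-1} = \left(-1\right) 1 = -1$)
$g{\left(y \right)} = 25 - 25 y$ ($g{\left(y \right)} = \left(-1 + y\right) \left(-5 - 20\right) = \left(-1 + y\right) \left(-25\right) = 25 - 25 y$)
$\frac{g{\left(384 \right)}}{c{\left(13,-794 \right)}} = \frac{25 - 9600}{\left(-794\right)^{2}} = \frac{25 - 9600}{630436} = \left(-9575\right) \frac{1}{630436} = - \frac{9575}{630436}$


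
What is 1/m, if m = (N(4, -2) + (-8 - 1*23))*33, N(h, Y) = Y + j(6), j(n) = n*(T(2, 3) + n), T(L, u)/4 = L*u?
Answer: 1/4851 ≈ 0.00020614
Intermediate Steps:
T(L, u) = 4*L*u (T(L, u) = 4*(L*u) = 4*L*u)
j(n) = n*(24 + n) (j(n) = n*(4*2*3 + n) = n*(24 + n))
N(h, Y) = 180 + Y (N(h, Y) = Y + 6*(24 + 6) = Y + 6*30 = Y + 180 = 180 + Y)
m = 4851 (m = ((180 - 2) + (-8 - 1*23))*33 = (178 + (-8 - 23))*33 = (178 - 31)*33 = 147*33 = 4851)
1/m = 1/4851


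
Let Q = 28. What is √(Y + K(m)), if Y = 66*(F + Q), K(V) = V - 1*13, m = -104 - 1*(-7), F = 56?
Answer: √5434 ≈ 73.716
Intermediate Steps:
m = -97 (m = -104 + 7 = -97)
K(V) = -13 + V (K(V) = V - 13 = -13 + V)
Y = 5544 (Y = 66*(56 + 28) = 66*84 = 5544)
√(Y + K(m)) = √(5544 + (-13 - 97)) = √(5544 - 110) = √5434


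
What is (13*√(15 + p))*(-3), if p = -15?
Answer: 0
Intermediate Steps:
(13*√(15 + p))*(-3) = (13*√(15 - 15))*(-3) = (13*√0)*(-3) = (13*0)*(-3) = 0*(-3) = 0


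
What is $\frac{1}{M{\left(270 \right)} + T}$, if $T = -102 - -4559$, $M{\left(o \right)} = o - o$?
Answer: $\frac{1}{4457} \approx 0.00022437$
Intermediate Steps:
$M{\left(o \right)} = 0$
$T = 4457$ ($T = -102 + 4559 = 4457$)
$\frac{1}{M{\left(270 \right)} + T} = \frac{1}{0 + 4457} = \frac{1}{4457}$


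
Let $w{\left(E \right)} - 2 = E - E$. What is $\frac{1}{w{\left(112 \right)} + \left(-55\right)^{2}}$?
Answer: $\frac{1}{3027} \approx 0.00033036$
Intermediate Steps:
$w{\left(E \right)} = 2$ ($w{\left(E \right)} = 2 + \left(E - E\right) = 2 + 0 = 2$)
$\frac{1}{w{\left(112 \right)} + \left(-55\right)^{2}} = \frac{1}{2 + \left(-55\right)^{2}} = \frac{1}{2 + 3025} = \frac{1}{3027}$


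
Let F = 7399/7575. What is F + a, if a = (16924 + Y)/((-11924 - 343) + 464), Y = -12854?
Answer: 138821/219675 ≈ 0.63194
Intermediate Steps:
F = 7399/7575 (F = 7399*(1/7575) = 7399/7575 ≈ 0.97677)
a = -10/29 (a = (16924 - 12854)/((-11924 - 343) + 464) = 4070/(-12267 + 464) = 4070/(-11803) = 4070*(-1/11803) = -10/29 ≈ -0.34483)
F + a = 7399/7575 - 10/29 = 138821/219675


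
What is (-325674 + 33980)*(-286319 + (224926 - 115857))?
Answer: 51702761500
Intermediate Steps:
(-325674 + 33980)*(-286319 + (224926 - 115857)) = -291694*(-286319 + 109069) = -291694*(-177250) = 51702761500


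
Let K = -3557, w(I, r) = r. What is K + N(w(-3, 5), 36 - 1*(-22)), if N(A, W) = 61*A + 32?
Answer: -3220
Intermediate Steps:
N(A, W) = 32 + 61*A
K + N(w(-3, 5), 36 - 1*(-22)) = -3557 + (32 + 61*5) = -3557 + (32 + 305) = -3557 + 337 = -3220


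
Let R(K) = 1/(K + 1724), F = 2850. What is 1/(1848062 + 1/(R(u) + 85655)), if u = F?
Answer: 391785971/724044765142776 ≈ 5.4111e-7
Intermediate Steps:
u = 2850
R(K) = 1/(1724 + K)
1/(1848062 + 1/(R(u) + 85655)) = 1/(1848062 + 1/(1/(1724 + 2850) + 85655)) = 1/(1848062 + 1/(1/4574 + 85655)) = 1/(1848062 + 1/(391785971/4574)) = 1/(1848062 + 4574/391785971) = 1/(724044765142776/391785971) = 391785971/724044765142776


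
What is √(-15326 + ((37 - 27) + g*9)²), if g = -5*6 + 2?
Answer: √43238 ≈ 207.94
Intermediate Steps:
g = -28 (g = -30 + 2 = -28)
√(-15326 + ((37 - 27) + g*9)²) = √(-15326 + ((37 - 27) - 28*9)²) = √(-15326 + (10 - 252)²) = √(-15326 + (-242)²) = √(-15326 + 58564) = √43238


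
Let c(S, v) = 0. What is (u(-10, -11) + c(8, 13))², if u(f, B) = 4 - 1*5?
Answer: 1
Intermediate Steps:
u(f, B) = -1 (u(f, B) = 4 - 5 = -1)
(u(-10, -11) + c(8, 13))² = (-1 + 0)² = (-1)² = 1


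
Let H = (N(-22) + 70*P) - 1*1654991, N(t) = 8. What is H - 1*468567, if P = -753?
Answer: -2176260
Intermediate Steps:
H = -1707693 (H = (8 + 70*(-753)) - 1*1654991 = (8 - 52710) - 1654991 = -52702 - 1654991 = -1707693)
H - 1*468567 = -1707693 - 1*468567 = -1707693 - 468567 = -2176260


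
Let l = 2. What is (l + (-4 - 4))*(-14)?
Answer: 84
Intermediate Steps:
(l + (-4 - 4))*(-14) = (2 + (-4 - 4))*(-14) = (2 - 8)*(-14) = -6*(-14) = 84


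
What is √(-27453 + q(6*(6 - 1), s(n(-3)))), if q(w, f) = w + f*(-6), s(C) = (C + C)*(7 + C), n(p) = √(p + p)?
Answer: √(-27351 - 84*I*√6) ≈ 0.6221 - 165.38*I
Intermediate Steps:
n(p) = √2*√p (n(p) = √(2*p) = √2*√p)
s(C) = 2*C*(7 + C) (s(C) = (2*C)*(7 + C) = 2*C*(7 + C))
q(w, f) = w - 6*f
√(-27453 + q(6*(6 - 1), s(n(-3)))) = √(-27453 + (6*(6 - 1) - 12*√2*√(-3)*(7 + √2*√(-3)))) = √(-27453 + (6*5 - 12*√2*(I*√3)*(7 + √2*(I*√3)))) = √(-27453 + (30 - 12*I*√6*(7 + I*√6))) = √(-27423 - 12*I*√6*(7 + I*√6))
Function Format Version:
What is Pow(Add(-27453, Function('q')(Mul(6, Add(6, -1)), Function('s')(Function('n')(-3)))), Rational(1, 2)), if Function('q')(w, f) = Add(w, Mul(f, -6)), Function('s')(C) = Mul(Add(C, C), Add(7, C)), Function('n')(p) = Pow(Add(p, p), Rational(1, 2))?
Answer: Pow(Add(-27351, Mul(-84, I, Pow(6, Rational(1, 2)))), Rational(1, 2)) ≈ Add(0.6221, Mul(-165.38, I))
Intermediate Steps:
Function('n')(p) = Mul(Pow(2, Rational(1, 2)), Pow(p, Rational(1, 2))) (Function('n')(p) = Pow(Mul(2, p), Rational(1, 2)) = Mul(Pow(2, Rational(1, 2)), Pow(p, Rational(1, 2))))
Function('s')(C) = Mul(2, C, Add(7, C)) (Function('s')(C) = Mul(Mul(2, C), Add(7, C)) = Mul(2, C, Add(7, C)))
Function('q')(w, f) = Add(w, Mul(-6, f))
Pow(Add(-27453, Function('q')(Mul(6, Add(6, -1)), Function('s')(Function('n')(-3)))), Rational(1, 2)) = Pow(Add(-27453, Add(Mul(6, Add(6, -1)), Mul(-6, Mul(2, Mul(Pow(2, Rational(1, 2)), Pow(-3, Rational(1, 2))), Add(7, Mul(Pow(2, Rational(1, 2)), Pow(-3, Rational(1, 2)))))))), Rational(1, 2)) = Pow(Add(-27453, Add(Mul(6, 5), Mul(-6, Mul(2, Mul(Pow(2, Rational(1, 2)), Mul(I, Pow(3, Rational(1, 2)))), Add(7, Mul(Pow(2, Rational(1, 2)), Mul(I, Pow(3, Rational(1, 2))))))))), Rational(1, 2)) = Pow(Add(-27453, Add(30, Mul(-6, Mul(2, Mul(I, Pow(6, Rational(1, 2))), Add(7, Mul(I, Pow(6, Rational(1, 2)))))))), Rational(1, 2)) = Pow(Add(-27453, Add(30, Mul(-6, Mul(2, I, Pow(6, Rational(1, 2)), Add(7, Mul(I, Pow(6, Rational(1, 2)))))))), Rational(1, 2)) = Pow(Add(-27453, Add(30, Mul(-12, I, Pow(6, Rational(1, 2)), Add(7, Mul(I, Pow(6, Rational(1, 2))))))), Rational(1, 2)) = Pow(Add(-27423, Mul(-12, I, Pow(6, Rational(1, 2)), Add(7, Mul(I, Pow(6, Rational(1, 2)))))), Rational(1, 2))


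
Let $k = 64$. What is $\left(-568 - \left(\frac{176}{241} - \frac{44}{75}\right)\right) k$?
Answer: $- \frac{657228544}{18075} \approx -36361.0$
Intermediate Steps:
$\left(-568 - \left(\frac{176}{241} - \frac{44}{75}\right)\right) k = \left(-568 - \left(\frac{176}{241} - \frac{44}{75}\right)\right) 64 = \left(-568 - \frac{2596}{18075}\right) 64 = \left(- \frac{10269196}{18075}\right) 64 = - \frac{657228544}{18075}$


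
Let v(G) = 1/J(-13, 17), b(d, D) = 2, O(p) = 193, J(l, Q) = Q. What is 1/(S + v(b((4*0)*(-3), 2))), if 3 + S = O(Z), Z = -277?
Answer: 17/3231 ≈ 0.0052615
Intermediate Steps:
S = 190 (S = -3 + 193 = 190)
v(G) = 1/17
1/(S + v(b((4*0)*(-3), 2))) = 1/(190 + 1/17) = 1/(3231/17) = 17/3231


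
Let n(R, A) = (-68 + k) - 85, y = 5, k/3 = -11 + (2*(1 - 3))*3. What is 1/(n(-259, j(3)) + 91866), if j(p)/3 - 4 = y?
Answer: 1/91644 ≈ 1.0912e-5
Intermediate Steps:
k = -69 (k = 3*(-11 + (2*(1 - 3))*3) = 3*(-11 + (2*(-2))*3) = 3*(-11 - 4*3) = 3*(-11 - 12) = 3*(-23) = -69)
j(p) = 27 (j(p) = 12 + 3*5 = 12 + 15 = 27)
n(R, A) = -222 (n(R, A) = (-68 - 69) - 85 = -137 - 85 = -222)
1/(n(-259, j(3)) + 91866) = 1/(-222 + 91866) = 1/91644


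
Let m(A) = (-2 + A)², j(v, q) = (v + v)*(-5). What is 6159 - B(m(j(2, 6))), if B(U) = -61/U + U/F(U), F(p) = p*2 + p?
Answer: 8942567/1452 ≈ 6158.8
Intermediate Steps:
j(v, q) = -10*v (j(v, q) = (2*v)*(-5) = -10*v)
F(p) = 3*p (F(p) = 2*p + p = 3*p)
B(U) = ⅓ - 61/U (B(U) = -61/U + U/((3*U)) = -61/U + U*(1/(3*U)) = -61/U + ⅓ = ⅓ - 61/U)
6159 - B(m(j(2, 6))) = 6159 - (-183 + (-2 - 10*2)²)/(3*((-2 - 10*2)²)) = 6159 - (-183 + (-2 - 20)²)/(3*((-2 - 20)²)) = 6159 - (-183 + (-22)²)/(3*((-22)²)) = 6159 - (-183 + 484)/(3*484) = 6159 - 301/(3*484) = 6159 - 1*301/1452 = 6159 - 301/1452 = 8942567/1452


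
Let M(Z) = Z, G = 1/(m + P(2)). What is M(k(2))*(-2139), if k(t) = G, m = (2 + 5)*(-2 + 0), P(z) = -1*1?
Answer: 713/5 ≈ 142.60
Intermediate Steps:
P(z) = -1
m = -14 (m = 7*(-2) = -14)
G = -1/15 (G = 1/(-14 - 1) = 1/(-15) = -1/15 ≈ -0.066667)
k(t) = -1/15
M(k(2))*(-2139) = -1/15*(-2139) = 713/5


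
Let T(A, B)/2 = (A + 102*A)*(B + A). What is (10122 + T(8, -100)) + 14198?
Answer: -127296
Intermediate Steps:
T(A, B) = 206*A*(A + B) (T(A, B) = 2*((A + 102*A)*(B + A)) = 2*((103*A)*(A + B)) = 2*(103*A*(A + B)) = 206*A*(A + B))
(10122 + T(8, -100)) + 14198 = (10122 + 206*8*(8 - 100)) + 14198 = (10122 + 206*8*(-92)) + 14198 = (10122 - 151616) + 14198 = -141494 + 14198 = -127296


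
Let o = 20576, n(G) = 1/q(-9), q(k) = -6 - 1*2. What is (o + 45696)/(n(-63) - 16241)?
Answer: -530176/129929 ≈ -4.0805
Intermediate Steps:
q(k) = -8 (q(k) = -6 - 2 = -8)
n(G) = -⅛ (n(G) = 1/(-8) = -⅛)
(o + 45696)/(n(-63) - 16241) = (20576 + 45696)/(-⅛ - 16241) = 66272/(-129929/8) = 66272*(-8/129929) = -530176/129929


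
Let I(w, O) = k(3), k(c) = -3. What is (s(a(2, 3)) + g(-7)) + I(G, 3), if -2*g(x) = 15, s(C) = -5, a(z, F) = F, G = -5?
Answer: -31/2 ≈ -15.500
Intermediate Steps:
g(x) = -15/2 (g(x) = -½*15 = -15/2)
I(w, O) = -3
(s(a(2, 3)) + g(-7)) + I(G, 3) = (-5 - 15/2) - 3 = -25/2 - 3 = -31/2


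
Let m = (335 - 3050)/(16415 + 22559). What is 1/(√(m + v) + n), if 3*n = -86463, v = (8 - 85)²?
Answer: -1123269654/32373523623803 - √9005883181594/32373523623803 ≈ -3.4790e-5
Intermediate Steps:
m = -2715/38974 ≈ -0.069662
v = 5929 (v = (-77)² = 5929)
n = -28821 (n = (⅓)*(-86463) = -28821)
1/(√(m + v) + n) = 1/(√(-2715/38974 + 5929) - 28821) = 1/(√(231074131/38974) - 28821) = 1/(√9005883181594/38974 - 28821) = 1/(-28821 + √9005883181594/38974)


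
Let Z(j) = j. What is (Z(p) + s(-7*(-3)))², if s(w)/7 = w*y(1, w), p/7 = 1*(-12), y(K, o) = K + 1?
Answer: 44100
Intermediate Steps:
y(K, o) = 1 + K
p = -84 (p = 7*(1*(-12)) = 7*(-12) = -84)
s(w) = 14*w (s(w) = 7*(w*(1 + 1)) = 7*(w*2) = 7*(2*w) = 14*w)
(Z(p) + s(-7*(-3)))² = (-84 + 14*(-7*(-3)))² = (-84 + 14*21)² = (-84 + 294)² = 210² = 44100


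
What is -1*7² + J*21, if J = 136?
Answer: 2807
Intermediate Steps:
-1*7² + J*21 = -1*7² + 136*21 = -1*49 + 2856 = -49 + 2856 = 2807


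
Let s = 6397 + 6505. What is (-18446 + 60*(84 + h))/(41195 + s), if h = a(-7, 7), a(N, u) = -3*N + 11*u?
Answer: -7526/54097 ≈ -0.13912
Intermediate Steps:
h = 98 (h = -3*(-7) + 11*7 = 21 + 77 = 98)
s = 12902
(-18446 + 60*(84 + h))/(41195 + s) = (-18446 + 60*(84 + 98))/(41195 + 12902) = (-18446 + 60*182)/54097 = (-18446 + 10920)*(1/54097) = -7526*1/54097 = -7526/54097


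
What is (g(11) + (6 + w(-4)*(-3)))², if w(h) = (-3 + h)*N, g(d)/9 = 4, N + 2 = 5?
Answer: 11025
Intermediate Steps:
N = 3 (N = -2 + 5 = 3)
g(d) = 36 (g(d) = 9*4 = 36)
w(h) = -9 + 3*h (w(h) = (-3 + h)*3 = -9 + 3*h)
(g(11) + (6 + w(-4)*(-3)))² = (36 + (6 + (-9 + 3*(-4))*(-3)))² = (36 + (6 + (-9 - 12)*(-3)))² = (36 + (6 - 21*(-3)))² = (36 + (6 + 63))² = (36 + 69)² = 105² = 11025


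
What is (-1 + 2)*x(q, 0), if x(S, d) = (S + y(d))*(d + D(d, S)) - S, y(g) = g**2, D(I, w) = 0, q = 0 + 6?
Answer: -6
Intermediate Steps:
q = 6
x(S, d) = -S + d*(S + d**2) (x(S, d) = (S + d**2)*(d + 0) - S = (S + d**2)*d - S = d*(S + d**2) - S = -S + d*(S + d**2))
(-1 + 2)*x(q, 0) = (-1 + 2)*(0**3 - 1*6 + 6*0) = 1*(0 - 6 + 0) = 1*(-6) = -6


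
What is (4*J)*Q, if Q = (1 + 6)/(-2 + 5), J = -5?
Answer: -140/3 ≈ -46.667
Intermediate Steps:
Q = 7/3 ≈ 2.3333
(4*J)*Q = (4*(-5))*(7/3) = -20*7/3 = -140/3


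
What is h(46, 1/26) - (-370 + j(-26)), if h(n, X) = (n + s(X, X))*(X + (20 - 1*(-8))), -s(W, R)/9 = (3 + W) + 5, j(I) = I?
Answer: -231669/676 ≈ -342.71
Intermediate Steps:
s(W, R) = -72 - 9*W (s(W, R) = -9*((3 + W) + 5) = -9*(8 + W) = -72 - 9*W)
h(n, X) = (28 + X)*(-72 + n - 9*X) (h(n, X) = (n + (-72 - 9*X))*(X + (20 - 1*(-8))) = (-72 + n - 9*X)*(X + (20 + 8)) = (-72 + n - 9*X)*(X + 28) = (-72 + n - 9*X)*(28 + X) = (28 + X)*(-72 + n - 9*X))
h(46, 1/26) - (-370 + j(-26)) = (-2016 - 324/26 - 9*(1/26)**2 + 28*46 + 46/26) - (-370 - 26) = (-2016 - 324*1/26 - 9*(1/26)**2 + 1288 + (1/26)*46) - 1*(-396) = (-2016 - 162/13 - 9*1/676 + 1288 + 23/13) + 396 = (-2016 - 162/13 - 9/676 + 1288 + 23/13) + 396 = -499365/676 + 396 = -231669/676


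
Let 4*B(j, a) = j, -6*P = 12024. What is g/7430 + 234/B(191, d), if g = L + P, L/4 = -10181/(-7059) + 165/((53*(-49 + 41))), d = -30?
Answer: 4917914817583/1061869699020 ≈ 4.6314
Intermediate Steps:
P = -2004 (P = -⅙*12024 = -2004)
L = 3152009/748254 (L = 4*(-10181/(-7059) + 165/((53*(-49 + 41)))) = 4*(-10181*(-1/7059) + 165/((53*(-8)))) = 4*(10181/7059 + 165/(-424)) = 4*(10181/7059 + 165*(-1/424)) = 4*(10181/7059 - 165/424) = 4*(3152009/2993016) = 3152009/748254 ≈ 4.2125)
B(j, a) = j/4
g = -1496349007/748254 (g = 3152009/748254 - 2004 = -1496349007/748254 ≈ -1999.8)
g/7430 + 234/B(191, d) = -1496349007/748254/7430 + 234/(((¼)*191)) = -1496349007/748254*1/7430 + 234/(191/4) = -1496349007/5559527220 + 234*(4/191) = -1496349007/5559527220 + 936/191 = 4917914817583/1061869699020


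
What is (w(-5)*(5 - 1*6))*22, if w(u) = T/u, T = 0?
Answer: 0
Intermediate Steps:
w(u) = 0 (w(u) = 0/u = 0)
(w(-5)*(5 - 1*6))*22 = (0*(5 - 1*6))*22 = (0*(5 - 6))*22 = (0*(-1))*22 = 0*22 = 0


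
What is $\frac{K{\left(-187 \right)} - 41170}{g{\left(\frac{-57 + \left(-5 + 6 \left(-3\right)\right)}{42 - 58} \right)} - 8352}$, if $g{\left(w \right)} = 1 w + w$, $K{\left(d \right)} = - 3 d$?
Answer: $\frac{40609}{8342} \approx 4.868$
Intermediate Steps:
$g{\left(w \right)} = 2 w$ ($g{\left(w \right)} = w + w = 2 w$)
$\frac{K{\left(-187 \right)} - 41170}{g{\left(\frac{-57 + \left(-5 + 6 \left(-3\right)\right)}{42 - 58} \right)} - 8352} = \frac{\left(-3\right) \left(-187\right) - 41170}{2 \frac{-57 + \left(-5 + 6 \left(-3\right)\right)}{42 - 58} - 8352} = \frac{561 - 41170}{2 \frac{-57 - 23}{-16} - 8352} = - \frac{40609}{2 \left(-57 - 23\right) \left(- \frac{1}{16}\right) - 8352} = - \frac{40609}{2 \left(\left(-80\right) \left(- \frac{1}{16}\right)\right) - 8352} = - \frac{40609}{2 \cdot 5 - 8352} = - \frac{40609}{10 - 8352} = - \frac{40609}{-8342} = \left(-40609\right) \left(- \frac{1}{8342}\right) = \frac{40609}{8342}$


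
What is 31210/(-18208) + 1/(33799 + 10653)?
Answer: -173416089/101172752 ≈ -1.7141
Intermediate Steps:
31210/(-18208) + 1/(33799 + 10653) = 31210*(-1/18208) + 1/44452 = -15605/9104 + 1/44452 = -173416089/101172752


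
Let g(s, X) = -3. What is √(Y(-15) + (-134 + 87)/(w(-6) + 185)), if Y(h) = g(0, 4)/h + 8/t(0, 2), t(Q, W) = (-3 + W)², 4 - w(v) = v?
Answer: 4*√18915/195 ≈ 2.8212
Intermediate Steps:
w(v) = 4 - v
Y(h) = 8 - 3/h (Y(h) = -3/h + 8/((-3 + 2)²) = -3/h + 8/((-1)²) = -3/h + 8/1 = -3/h + 8*1 = -3/h + 8 = 8 - 3/h)
√(Y(-15) + (-134 + 87)/(w(-6) + 185)) = √((8 - 3/(-15)) + (-134 + 87)/((4 - 1*(-6)) + 185)) = √((8 - 3*(-1/15)) - 47/((4 + 6) + 185)) = √((8 + ⅕) - 47/(10 + 185)) = √(41/5 - 47/195) = √(1552/195) = 4*√18915/195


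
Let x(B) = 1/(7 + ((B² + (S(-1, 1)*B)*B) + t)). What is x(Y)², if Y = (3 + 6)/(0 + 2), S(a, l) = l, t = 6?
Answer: 4/11449 ≈ 0.00034938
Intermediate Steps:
Y = 9/2 ≈ 4.5000
x(B) = 1/(13 + 2*B²) (x(B) = 1/(7 + ((B² + (1*B)*B) + 6)) = 1/(7 + ((B² + B*B) + 6)) = 1/(7 + ((B² + B²) + 6)) = 1/(7 + (2*B² + 6)) = 1/(7 + (6 + 2*B²)) = 1/(13 + 2*B²))
x(Y)² = (1/(13 + 2*(9/2)²))² = (1/(13 + 2*(81/4)))² = (1/(13 + 81/2))² = (1/(107/2))² = (2/107)² = 4/11449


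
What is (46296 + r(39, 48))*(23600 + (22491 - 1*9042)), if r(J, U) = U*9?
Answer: 1731225672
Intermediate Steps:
r(J, U) = 9*U
(46296 + r(39, 48))*(23600 + (22491 - 1*9042)) = (46296 + 9*48)*(23600 + (22491 - 1*9042)) = (46296 + 432)*(23600 + (22491 - 9042)) = 46728*(23600 + 13449) = 46728*37049 = 1731225672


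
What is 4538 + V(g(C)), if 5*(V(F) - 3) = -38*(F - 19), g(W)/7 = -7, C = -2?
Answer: 25289/5 ≈ 5057.8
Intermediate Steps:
g(W) = -49 (g(W) = 7*(-7) = -49)
V(F) = 737/5 - 38*F/5 (V(F) = 3 + (-38*(F - 19))/5 = 3 + (-38*(-19 + F))/5 = 3 + (722 - 38*F)/5 = 3 + (722/5 - 38*F/5) = 737/5 - 38*F/5)
4538 + V(g(C)) = 4538 + (737/5 - 38/5*(-49)) = 4538 + (737/5 + 1862/5) = 4538 + 2599/5 = 25289/5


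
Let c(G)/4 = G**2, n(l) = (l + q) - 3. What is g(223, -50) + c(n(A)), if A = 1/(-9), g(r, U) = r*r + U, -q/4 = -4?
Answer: 4077823/81 ≈ 50344.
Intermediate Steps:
q = 16 (q = -4*(-4) = 16)
g(r, U) = U + r**2 (g(r, U) = r**2 + U = U + r**2)
A = -1/9 ≈ -0.11111
n(l) = 13 + l (n(l) = (l + 16) - 3 = (16 + l) - 3 = 13 + l)
c(G) = 4*G**2
g(223, -50) + c(n(A)) = (-50 + 223**2) + 4*(13 - 1/9)**2 = (-50 + 49729) + 4*(116/9)**2 = 49679 + 4*(13456/81) = 49679 + 53824/81 = 4077823/81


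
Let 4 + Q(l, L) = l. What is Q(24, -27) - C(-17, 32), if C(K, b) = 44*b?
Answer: -1388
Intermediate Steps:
Q(l, L) = -4 + l
Q(24, -27) - C(-17, 32) = (-4 + 24) - 44*32 = 20 - 1*1408 = 20 - 1408 = -1388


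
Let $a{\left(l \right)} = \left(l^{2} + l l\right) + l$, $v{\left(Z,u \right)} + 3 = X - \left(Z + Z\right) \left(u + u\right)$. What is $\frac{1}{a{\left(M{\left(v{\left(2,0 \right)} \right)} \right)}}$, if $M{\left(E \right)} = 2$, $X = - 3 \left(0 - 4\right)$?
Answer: $\frac{1}{10} \approx 0.1$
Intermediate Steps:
$X = 12$ ($X = \left(-3\right) \left(-4\right) = 12$)
$v{\left(Z,u \right)} = 9 - 4 Z u$ ($v{\left(Z,u \right)} = -3 - \left(-12 + \left(Z + Z\right) \left(u + u\right)\right) = -3 - \left(-12 + 2 Z 2 u\right) = -3 - \left(-12 + 4 Z u\right) = 9 - 4 Z u$)
$a{\left(l \right)} = l + 2 l^{2}$ ($a{\left(l \right)} = \left(l^{2} + l^{2}\right) + l = 2 l^{2} + l = l + 2 l^{2}$)
$\frac{1}{a{\left(M{\left(v{\left(2,0 \right)} \right)} \right)}} = \frac{1}{2 \left(1 + 2 \cdot 2\right)} = \frac{1}{2 \left(1 + 4\right)} = \frac{1}{2 \cdot 5} = \frac{1}{10}$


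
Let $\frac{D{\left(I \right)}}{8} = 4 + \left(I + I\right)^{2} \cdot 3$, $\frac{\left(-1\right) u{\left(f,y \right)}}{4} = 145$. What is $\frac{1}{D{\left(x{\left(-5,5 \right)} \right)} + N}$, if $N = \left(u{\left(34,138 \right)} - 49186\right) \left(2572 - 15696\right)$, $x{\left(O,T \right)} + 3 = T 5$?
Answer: $\frac{1}{653175480} \approx 1.531 \cdot 10^{-9}$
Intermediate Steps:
$x{\left(O,T \right)} = -3 + 5 T$ ($x{\left(O,T \right)} = -3 + T 5 = -3 + 5 T$)
$u{\left(f,y \right)} = -580$ ($u{\left(f,y \right)} = \left(-4\right) 145 = -580$)
$D{\left(I \right)} = 32 + 96 I^{2}$ ($D{\left(I \right)} = 8 \left(4 + \left(I + I\right)^{2} \cdot 3\right) = 8 \left(4 + \left(2 I\right)^{2} \cdot 3\right) = 8 \left(4 + 4 I^{2} \cdot 3\right) = 8 \left(4 + 12 I^{2}\right) = 32 + 96 I^{2}$)
$N = 653128984$ ($N = \left(-580 - 49186\right) \left(2572 - 15696\right) = \left(-49766\right) \left(-13124\right) = 653128984$)
$\frac{1}{D{\left(x{\left(-5,5 \right)} \right)} + N} = \frac{1}{\left(32 + 96 \left(-3 + 5 \cdot 5\right)^{2}\right) + 653128984} = \frac{1}{\left(32 + 96 \left(-3 + 25\right)^{2}\right) + 653128984} = \frac{1}{\left(32 + 96 \cdot 22^{2}\right) + 653128984} = \frac{1}{\left(32 + 96 \cdot 484\right) + 653128984} = \frac{1}{\left(32 + 46464\right) + 653128984} = \frac{1}{46496 + 653128984} = \frac{1}{653175480}$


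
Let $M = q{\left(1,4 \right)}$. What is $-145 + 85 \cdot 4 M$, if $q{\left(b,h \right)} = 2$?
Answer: $535$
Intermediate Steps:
$M = 2$
$-145 + 85 \cdot 4 M = -145 + 85 \cdot 4 \cdot 2 = -145 + 85 \cdot 8 = -145 + 680 = 535$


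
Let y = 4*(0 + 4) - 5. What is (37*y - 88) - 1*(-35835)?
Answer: 36154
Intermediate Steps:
y = 11 (y = 4*4 - 5 = 16 - 5 = 11)
(37*y - 88) - 1*(-35835) = (37*11 - 88) - 1*(-35835) = (407 - 88) + 35835 = 319 + 35835 = 36154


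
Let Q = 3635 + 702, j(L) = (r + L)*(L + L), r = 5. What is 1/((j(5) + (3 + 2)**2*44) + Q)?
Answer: 1/5537 ≈ 0.00018060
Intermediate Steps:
j(L) = 2*L*(5 + L) (j(L) = (5 + L)*(L + L) = (5 + L)*(2*L) = 2*L*(5 + L))
Q = 4337
1/((j(5) + (3 + 2)**2*44) + Q) = 1/((2*5*(5 + 5) + (3 + 2)**2*44) + 4337) = 1/((2*5*10 + 5**2*44) + 4337) = 1/((100 + 25*44) + 4337) = 1/((100 + 1100) + 4337) = 1/(1200 + 4337) = 1/5537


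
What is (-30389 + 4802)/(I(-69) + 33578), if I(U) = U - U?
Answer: -25587/33578 ≈ -0.76202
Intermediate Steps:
I(U) = 0
(-30389 + 4802)/(I(-69) + 33578) = (-30389 + 4802)/(0 + 33578) = -25587/33578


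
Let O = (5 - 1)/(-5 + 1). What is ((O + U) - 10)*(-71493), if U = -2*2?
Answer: 1072395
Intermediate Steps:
U = -4
O = -1 (O = 4/(-4) = 4*(-1/4) = -1)
((O + U) - 10)*(-71493) = ((-1 - 4) - 10)*(-71493) = (-5 - 10)*(-71493) = -15*(-71493) = 1072395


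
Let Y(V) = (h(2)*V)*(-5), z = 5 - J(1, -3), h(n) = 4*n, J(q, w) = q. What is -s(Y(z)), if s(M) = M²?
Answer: -25600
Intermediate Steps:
z = 4 (z = 5 - 1*1 = 5 - 1 = 4)
Y(V) = -40*V (Y(V) = ((4*2)*V)*(-5) = (8*V)*(-5) = -40*V)
-s(Y(z)) = -(-40*4)² = -1*(-160)² = -1*25600 = -25600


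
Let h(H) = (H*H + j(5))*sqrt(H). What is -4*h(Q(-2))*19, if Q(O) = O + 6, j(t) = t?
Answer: -3192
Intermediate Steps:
Q(O) = 6 + O
h(H) = sqrt(H)*(5 + H**2) (h(H) = (H*H + 5)*sqrt(H) = (H**2 + 5)*sqrt(H) = (5 + H**2)*sqrt(H) = sqrt(H)*(5 + H**2))
-4*h(Q(-2))*19 = -4*sqrt(6 - 2)*(5 + (6 - 2)**2)*19 = -4*sqrt(4)*(5 + 4**2)*19 = -8*(5 + 16)*19 = -8*21*19 = -4*42*19 = -168*19 = -3192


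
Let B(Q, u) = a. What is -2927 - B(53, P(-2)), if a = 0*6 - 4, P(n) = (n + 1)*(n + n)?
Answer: -2923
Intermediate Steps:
P(n) = 2*n*(1 + n) (P(n) = (1 + n)*(2*n) = 2*n*(1 + n))
a = -4 (a = 0 - 4 = -4)
B(Q, u) = -4
-2927 - B(53, P(-2)) = -2927 - 1*(-4) = -2927 + 4 = -2923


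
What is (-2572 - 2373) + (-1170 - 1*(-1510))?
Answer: -4605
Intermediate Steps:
(-2572 - 2373) + (-1170 - 1*(-1510)) = -4945 + (-1170 + 1510) = -4945 + 340 = -4605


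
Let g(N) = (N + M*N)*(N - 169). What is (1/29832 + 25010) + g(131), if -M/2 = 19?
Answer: 6240735073/29832 ≈ 2.0920e+5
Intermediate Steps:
M = -38 (M = -2*19 = -38)
g(N) = -37*N*(-169 + N) (g(N) = (N - 38*N)*(N - 169) = (-37*N)*(-169 + N) = -37*N*(-169 + N))
(1/29832 + 25010) + g(131) = (1/29832 + 25010) + 37*131*(169 - 1*131) = (1/29832 + 25010) + 37*131*(169 - 131) = 746098321/29832 + 37*131*38 = 746098321/29832 + 184186 = 6240735073/29832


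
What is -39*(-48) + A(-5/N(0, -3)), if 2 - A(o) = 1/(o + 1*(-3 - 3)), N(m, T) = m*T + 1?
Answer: 20615/11 ≈ 1874.1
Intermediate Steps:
N(m, T) = 1 + T*m (N(m, T) = T*m + 1 = 1 + T*m)
A(o) = 2 - 1/(-6 + o) (A(o) = 2 - 1/(o + 1*(-3 - 3)) = 2 - 1/(o + 1*(-6)) = 2 - 1/(o - 6) = 2 - 1/(-6 + o))
-39*(-48) + A(-5/N(0, -3)) = -39*(-48) + (-13 + 2*(-5/(1 - 3*0)))/(-6 - 5/(1 - 3*0)) = 1872 + (-13 + 2*(-5/(1 + 0)))/(-6 - 5/(1 + 0)) = 1872 + (-13 + 2*(-5/1))/(-6 - 5/1) = 1872 + (-13 + 2*(-5*1))/(-6 - 5*1) = 1872 + (-13 + 2*(-5))/(-6 - 5) = 1872 + (-13 - 10)/(-11) = 1872 - 1/11*(-23) = 1872 + 23/11 = 20615/11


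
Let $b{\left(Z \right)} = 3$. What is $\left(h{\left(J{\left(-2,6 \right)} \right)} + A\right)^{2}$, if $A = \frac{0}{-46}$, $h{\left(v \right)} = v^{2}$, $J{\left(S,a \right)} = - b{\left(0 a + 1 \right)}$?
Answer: $81$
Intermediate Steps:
$J{\left(S,a \right)} = -3$ ($J{\left(S,a \right)} = \left(-1\right) 3 = -3$)
$A = 0$ ($A = 0 \left(- \frac{1}{46}\right) = 0$)
$\left(h{\left(J{\left(-2,6 \right)} \right)} + A\right)^{2} = \left(\left(-3\right)^{2} + 0\right)^{2} = \left(9 + 0\right)^{2} = 9^{2} = 81$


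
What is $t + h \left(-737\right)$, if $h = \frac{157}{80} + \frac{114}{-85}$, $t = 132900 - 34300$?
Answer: $\frac{26694647}{272} \approx 98142.0$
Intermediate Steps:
$t = 98600$ ($t = 132900 - 34300 = 98600$)
$h = \frac{169}{272}$ ($h = 157 \cdot \frac{1}{80} + 114 \left(- \frac{1}{85}\right) = \frac{157}{80} - \frac{114}{85} = \frac{169}{272} \approx 0.62132$)
$t + h \left(-737\right) = 98600 + \frac{169}{272} \left(-737\right) = 98600 - \frac{124553}{272} = \frac{26694647}{272}$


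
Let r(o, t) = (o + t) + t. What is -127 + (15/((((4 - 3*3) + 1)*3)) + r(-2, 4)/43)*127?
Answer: -46101/172 ≈ -268.03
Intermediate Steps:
r(o, t) = o + 2*t
-127 + (15/((((4 - 3*3) + 1)*3)) + r(-2, 4)/43)*127 = -127 + (15/((((4 - 3*3) + 1)*3)) + (-2 + 2*4)/43)*127 = -127 + (15/((((4 - 9) + 1)*3)) + (-2 + 8)*(1/43))*127 = -127 + (15/(((-5 + 1)*3)) + 6*(1/43))*127 = -127 + (15/((-4*3)) + 6/43)*127 = -127 + (15/(-12) + 6/43)*127 = -127 + (15*(-1/12) + 6/43)*127 = -127 + (-5/4 + 6/43)*127 = -127 - 191/172*127 = -127 - 24257/172 = -46101/172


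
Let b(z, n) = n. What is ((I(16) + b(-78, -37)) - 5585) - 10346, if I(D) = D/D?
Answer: -15967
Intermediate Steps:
I(D) = 1
((I(16) + b(-78, -37)) - 5585) - 10346 = ((1 - 37) - 5585) - 10346 = (-36 - 5585) - 10346 = -5621 - 10346 = -15967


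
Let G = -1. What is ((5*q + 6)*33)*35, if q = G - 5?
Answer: -27720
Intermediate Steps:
q = -6 (q = -1 - 5 = -6)
((5*q + 6)*33)*35 = ((5*(-6) + 6)*33)*35 = ((-30 + 6)*33)*35 = -24*33*35 = -792*35 = -27720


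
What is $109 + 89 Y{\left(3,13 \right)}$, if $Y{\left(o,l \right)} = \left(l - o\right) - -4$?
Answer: $1355$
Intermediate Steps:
$Y{\left(o,l \right)} = 4 + l - o$ ($Y{\left(o,l \right)} = \left(l - o\right) + 4 = 4 + l - o$)
$109 + 89 Y{\left(3,13 \right)} = 109 + 89 \left(4 + 13 - 3\right) = 109 + 89 \cdot 14 = 109 + 1246 = 1355$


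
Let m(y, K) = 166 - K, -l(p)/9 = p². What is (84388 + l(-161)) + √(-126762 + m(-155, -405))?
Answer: -148901 + I*√126191 ≈ -1.489e+5 + 355.23*I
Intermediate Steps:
l(p) = -9*p²
(84388 + l(-161)) + √(-126762 + m(-155, -405)) = (84388 - 9*(-161)²) + √(-126762 + (166 - 1*(-405))) = (84388 - 9*25921) + √(-126762 + (166 + 405)) = (84388 - 233289) + √(-126762 + 571) = -148901 + √(-126191) = -148901 + I*√126191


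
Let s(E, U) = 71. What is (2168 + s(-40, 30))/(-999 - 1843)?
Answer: -2239/2842 ≈ -0.78783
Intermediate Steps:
(2168 + s(-40, 30))/(-999 - 1843) = (2168 + 71)/(-999 - 1843) = 2239/(-2842) = 2239*(-1/2842) = -2239/2842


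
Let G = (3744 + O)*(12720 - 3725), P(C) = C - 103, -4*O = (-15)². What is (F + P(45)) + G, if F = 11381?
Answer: 132730537/4 ≈ 3.3183e+7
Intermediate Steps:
O = -225/4 (O = -¼*(-15)² = -¼*225 = -225/4 ≈ -56.250)
P(C) = -103 + C
G = 132685245/4 (G = (3744 - 225/4)*(12720 - 3725) = (14751/4)*8995 = 132685245/4 ≈ 3.3171e+7)
(F + P(45)) + G = (11381 + (-103 + 45)) + 132685245/4 = (11381 - 58) + 132685245/4 = 11323 + 132685245/4 = 132730537/4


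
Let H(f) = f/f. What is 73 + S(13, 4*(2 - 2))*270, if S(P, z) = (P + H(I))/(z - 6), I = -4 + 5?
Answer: -557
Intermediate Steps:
I = 1
H(f) = 1
S(P, z) = (1 + P)/(-6 + z) (S(P, z) = (P + 1)/(z - 6) = (1 + P)/(-6 + z))
73 + S(13, 4*(2 - 2))*270 = 73 + ((1 + 13)/(-6 + 4*(2 - 2)))*270 = 73 + (14/(-6 + 4*0))*270 = 73 + (14/(-6 + 0))*270 = 73 + (14/(-6))*270 = 73 - ⅙*14*270 = 73 - 7/3*270 = 73 - 630 = -557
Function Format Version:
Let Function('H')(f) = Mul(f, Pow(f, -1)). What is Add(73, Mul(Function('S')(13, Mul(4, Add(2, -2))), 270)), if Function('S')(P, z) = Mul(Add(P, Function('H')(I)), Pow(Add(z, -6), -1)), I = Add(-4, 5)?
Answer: -557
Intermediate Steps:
I = 1
Function('H')(f) = 1
Function('S')(P, z) = Mul(Pow(Add(-6, z), -1), Add(1, P)) (Function('S')(P, z) = Mul(Add(P, 1), Pow(Add(z, -6), -1)) = Mul(Add(1, P), Pow(Add(-6, z), -1)) = Mul(Pow(Add(-6, z), -1), Add(1, P)))
Add(73, Mul(Function('S')(13, Mul(4, Add(2, -2))), 270)) = Add(73, Mul(Mul(Pow(Add(-6, Mul(4, Add(2, -2))), -1), Add(1, 13)), 270)) = Add(73, Mul(Mul(Pow(Add(-6, Mul(4, 0)), -1), 14), 270)) = Add(73, Mul(Mul(Pow(Add(-6, 0), -1), 14), 270)) = Add(73, Mul(Mul(Pow(-6, -1), 14), 270)) = Add(73, Mul(Mul(Rational(-1, 6), 14), 270)) = Add(73, Mul(Rational(-7, 3), 270)) = Add(73, -630) = -557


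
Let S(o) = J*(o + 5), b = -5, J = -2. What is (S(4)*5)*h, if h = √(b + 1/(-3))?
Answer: -120*I*√3 ≈ -207.85*I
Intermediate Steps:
S(o) = -10 - 2*o (S(o) = -2*(o + 5) = -2*(5 + o) = -10 - 2*o)
h = 4*I*√3/3 (h = √(-5 + 1/(-3)) = √(-5 - ⅓) = √(-16/3) = 4*I*√3/3 ≈ 2.3094*I)
(S(4)*5)*h = ((-10 - 2*4)*5)*(4*I*√3/3) = ((-10 - 8)*5)*(4*I*√3/3) = (-18*5)*(4*I*√3/3) = -120*I*√3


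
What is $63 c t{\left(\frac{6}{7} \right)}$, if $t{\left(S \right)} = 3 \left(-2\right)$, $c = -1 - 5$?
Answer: $2268$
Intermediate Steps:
$c = -6$ ($c = -1 - 5 = -6$)
$t{\left(S \right)} = -6$
$63 c t{\left(\frac{6}{7} \right)} = 63 \left(-6\right) \left(-6\right) = \left(-378\right) \left(-6\right) = 2268$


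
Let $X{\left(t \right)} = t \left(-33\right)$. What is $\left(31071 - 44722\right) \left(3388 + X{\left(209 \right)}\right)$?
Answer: $47901359$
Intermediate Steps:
$X{\left(t \right)} = - 33 t$
$\left(31071 - 44722\right) \left(3388 + X{\left(209 \right)}\right) = \left(31071 - 44722\right) \left(3388 - 6897\right) = - 13651 \left(3388 - 6897\right) = \left(-13651\right) \left(-3509\right) = 47901359$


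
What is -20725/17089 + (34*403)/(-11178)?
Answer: -10126468/4152627 ≈ -2.4386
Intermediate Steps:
-20725/17089 + (34*403)/(-11178) = -20725*1/17089 + 13702*(-1/11178) = -20725/17089 - 6851/5589 = -10126468/4152627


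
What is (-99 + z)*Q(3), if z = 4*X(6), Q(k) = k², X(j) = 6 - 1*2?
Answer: -747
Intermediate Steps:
X(j) = 4 (X(j) = 6 - 2 = 4)
z = 16 (z = 4*4 = 16)
(-99 + z)*Q(3) = (-99 + 16)*3² = -83*9 = -747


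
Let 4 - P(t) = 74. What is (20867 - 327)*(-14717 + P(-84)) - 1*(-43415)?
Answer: -303681565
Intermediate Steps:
P(t) = -70 (P(t) = 4 - 1*74 = 4 - 74 = -70)
(20867 - 327)*(-14717 + P(-84)) - 1*(-43415) = (20867 - 327)*(-14717 - 70) - 1*(-43415) = 20540*(-14787) + 43415 = -303724980 + 43415 = -303681565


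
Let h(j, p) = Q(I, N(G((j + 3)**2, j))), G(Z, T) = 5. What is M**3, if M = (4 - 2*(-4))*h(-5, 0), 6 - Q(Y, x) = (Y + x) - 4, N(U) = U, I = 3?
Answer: 13824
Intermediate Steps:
Q(Y, x) = 10 - Y - x (Q(Y, x) = 6 - ((Y + x) - 4) = 6 - (-4 + Y + x) = 6 + (4 - Y - x) = 10 - Y - x)
h(j, p) = 2 (h(j, p) = 10 - 1*3 - 1*5 = 10 - 3 - 5 = 2)
M = 24 (M = (4 - 2*(-4))*2 = (4 + 8)*2 = 12*2 = 24)
M**3 = 24**3 = 13824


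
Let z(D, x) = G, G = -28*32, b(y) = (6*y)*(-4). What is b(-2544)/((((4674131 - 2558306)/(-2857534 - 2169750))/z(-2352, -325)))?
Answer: 91674494435328/705275 ≈ 1.2998e+8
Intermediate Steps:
b(y) = -24*y
G = -896
z(D, x) = -896
b(-2544)/((((4674131 - 2558306)/(-2857534 - 2169750))/z(-2352, -325))) = (-24*(-2544))/((((4674131 - 2558306)/(-2857534 - 2169750))/(-896))) = 61056/(((2115825/(-5027284))*(-1/896))) = 61056/(((2115825*(-1/5027284))*(-1/896))) = 61056/((-2115825/5027284*(-1/896))) = 61056/(2115825/4504446464) = 61056*(4504446464/2115825) = 91674494435328/705275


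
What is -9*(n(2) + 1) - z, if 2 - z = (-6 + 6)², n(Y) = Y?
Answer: -29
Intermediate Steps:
z = 2 (z = 2 - (-6 + 6)² = 2 - 1*0² = 2 - 1*0 = 2 + 0 = 2)
-9*(n(2) + 1) - z = -9*(2 + 1) - 1*2 = -9*3 - 2 = -27 - 2 = -29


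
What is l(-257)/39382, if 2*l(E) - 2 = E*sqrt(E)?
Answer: 1/39382 - 257*I*sqrt(257)/78764 ≈ 2.5392e-5 - 0.052308*I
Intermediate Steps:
l(E) = 1 + E**(3/2)/2 (l(E) = 1 + (E*sqrt(E))/2 = 1 + E**(3/2)/2)
l(-257)/39382 = (1 + (-257)**(3/2)/2)/39382 = (1 + (-257*I*sqrt(257))/2)*(1/39382) = (1 - 257*I*sqrt(257)/2)*(1/39382) = 1/39382 - 257*I*sqrt(257)/78764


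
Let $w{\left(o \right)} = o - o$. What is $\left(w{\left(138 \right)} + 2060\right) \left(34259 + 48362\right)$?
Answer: $170199260$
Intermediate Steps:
$w{\left(o \right)} = 0$
$\left(w{\left(138 \right)} + 2060\right) \left(34259 + 48362\right) = \left(0 + 2060\right) \left(34259 + 48362\right) = 2060 \cdot 82621 = 170199260$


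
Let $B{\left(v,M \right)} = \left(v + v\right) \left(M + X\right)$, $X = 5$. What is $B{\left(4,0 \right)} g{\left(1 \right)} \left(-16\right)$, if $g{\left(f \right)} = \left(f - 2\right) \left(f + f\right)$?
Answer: $1280$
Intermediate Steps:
$B{\left(v,M \right)} = 2 v \left(5 + M\right)$ ($B{\left(v,M \right)} = \left(v + v\right) \left(M + 5\right) = 2 v \left(5 + M\right)$)
$g{\left(f \right)} = 2 f \left(-2 + f\right)$ ($g{\left(f \right)} = \left(-2 + f\right) 2 f = 2 f \left(-2 + f\right)$)
$B{\left(4,0 \right)} g{\left(1 \right)} \left(-16\right) = 2 \cdot 4 \left(5 + 0\right) 2 \cdot 1 \left(-2 + 1\right) \left(-16\right) = 2 \cdot 4 \cdot 5 \cdot 2 \cdot 1 \left(-1\right) \left(-16\right) = 40 \left(-2\right) \left(-16\right) = \left(-80\right) \left(-16\right) = 1280$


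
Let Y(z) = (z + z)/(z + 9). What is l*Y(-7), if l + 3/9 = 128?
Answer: -2681/3 ≈ -893.67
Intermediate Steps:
l = 383/3 (l = -⅓ + 128 = 383/3 ≈ 127.67)
Y(z) = 2*z/(9 + z) (Y(z) = (2*z)/(9 + z) = 2*z/(9 + z))
l*Y(-7) = 383*(2*(-7)/(9 - 7))/3 = 383*(2*(-7)/2)/3 = 383*(2*(-7)*(½))/3 = (383/3)*(-7) = -2681/3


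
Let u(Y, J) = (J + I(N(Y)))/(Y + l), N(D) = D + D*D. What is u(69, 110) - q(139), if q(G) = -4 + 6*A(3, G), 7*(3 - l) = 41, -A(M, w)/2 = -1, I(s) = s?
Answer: 30876/463 ≈ 66.687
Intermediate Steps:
N(D) = D + D**2
A(M, w) = 2 (A(M, w) = -2*(-1) = 2)
l = -20/7 (l = 3 - 1/7*41 = 3 - 41/7 = -20/7 ≈ -2.8571)
q(G) = 8 (q(G) = -4 + 6*2 = -4 + 12 = 8)
u(Y, J) = (J + Y*(1 + Y))/(-20/7 + Y) (u(Y, J) = (J + Y*(1 + Y))/(Y - 20/7) = (J + Y*(1 + Y))/(-20/7 + Y))
u(69, 110) - q(139) = 7*(110 + 69*(1 + 69))/(-20 + 7*69) - 1*8 = 7*(110 + 69*70)/(-20 + 483) - 8 = 7*(110 + 4830)/463 - 8 = 7*(1/463)*4940 - 8 = 34580/463 - 8 = 30876/463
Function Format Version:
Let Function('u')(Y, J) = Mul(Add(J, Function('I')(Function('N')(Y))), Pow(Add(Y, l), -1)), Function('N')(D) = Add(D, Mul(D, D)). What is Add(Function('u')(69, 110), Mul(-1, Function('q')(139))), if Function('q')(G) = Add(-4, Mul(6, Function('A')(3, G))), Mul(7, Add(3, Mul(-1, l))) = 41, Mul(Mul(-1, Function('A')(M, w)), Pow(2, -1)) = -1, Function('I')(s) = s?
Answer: Rational(30876, 463) ≈ 66.687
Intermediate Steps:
Function('N')(D) = Add(D, Pow(D, 2))
Function('A')(M, w) = 2 (Function('A')(M, w) = Mul(-2, -1) = 2)
l = Rational(-20, 7) (l = Add(3, Mul(Rational(-1, 7), 41)) = Add(3, Rational(-41, 7)) = Rational(-20, 7) ≈ -2.8571)
Function('q')(G) = 8 (Function('q')(G) = Add(-4, Mul(6, 2)) = Add(-4, 12) = 8)
Function('u')(Y, J) = Mul(Pow(Add(Rational(-20, 7), Y), -1), Add(J, Mul(Y, Add(1, Y)))) (Function('u')(Y, J) = Mul(Add(J, Mul(Y, Add(1, Y))), Pow(Add(Y, Rational(-20, 7)), -1)) = Mul(Add(J, Mul(Y, Add(1, Y))), Pow(Add(Rational(-20, 7), Y), -1)) = Mul(Pow(Add(Rational(-20, 7), Y), -1), Add(J, Mul(Y, Add(1, Y)))))
Add(Function('u')(69, 110), Mul(-1, Function('q')(139))) = Add(Mul(7, Pow(Add(-20, Mul(7, 69)), -1), Add(110, Mul(69, Add(1, 69)))), Mul(-1, 8)) = Add(Mul(7, Pow(Add(-20, 483), -1), Add(110, Mul(69, 70))), -8) = Add(Mul(7, Pow(463, -1), Add(110, 4830)), -8) = Add(Mul(7, Rational(1, 463), 4940), -8) = Add(Rational(34580, 463), -8) = Rational(30876, 463)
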